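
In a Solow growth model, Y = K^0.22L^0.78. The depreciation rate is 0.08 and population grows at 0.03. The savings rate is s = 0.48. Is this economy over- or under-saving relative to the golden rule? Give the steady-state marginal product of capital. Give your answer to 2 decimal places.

The effective depreciation rate is n + δ = 0.03 + 0.08 = 0.11.
Steady-state k*: s·k^0.22 = 0.11·k gives k* = (0.48/0.11)^(1/0.78) ≈ 6.6118.
MPK = 0.22·6.6118^(-0.78) ≈ 0.0504.
MPK < n+δ = 0.11, so the economy is dynamically inefficient (over-saving).

over-saving; MPK ≈ 0.05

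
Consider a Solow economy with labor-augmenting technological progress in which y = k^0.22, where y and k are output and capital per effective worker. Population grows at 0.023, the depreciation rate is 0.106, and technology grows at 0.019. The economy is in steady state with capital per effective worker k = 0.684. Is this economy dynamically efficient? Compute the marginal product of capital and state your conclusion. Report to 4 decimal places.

dynamically efficient; MPK ≈ 0.2959

n + g + δ = 0.023 + 0.019 + 0.106 = 0.148.
MPK = 0.22·k^(0.22−1) = 0.22·0.684^(-0.78) ≈ 0.2959.
MPK > 0.148, so the economy is dynamically efficient (under-saving).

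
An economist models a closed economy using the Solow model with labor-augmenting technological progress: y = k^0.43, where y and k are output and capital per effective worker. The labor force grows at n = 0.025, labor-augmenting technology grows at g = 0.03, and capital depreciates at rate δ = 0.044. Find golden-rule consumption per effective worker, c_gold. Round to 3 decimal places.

c_gold ≈ 1.726

Break-even investment rate: n + g + δ = 0.025 + 0.03 + 0.044 = 0.099.
Maximizing c = f(k) − (n+g+δ)·k gives f'(k) = n+g+δ, i.e. 0.43·k^(0.43−1) = 0.099, so k_gold = (0.43/0.099)^(1/0.57) ≈ 13.1524.
y_gold = 13.1524^0.43 ≈ 3.0281.
c_gold = y_gold − (n+g+δ)·k_gold = 3.0281 − 0.099·13.1524 ≈ 1.7260.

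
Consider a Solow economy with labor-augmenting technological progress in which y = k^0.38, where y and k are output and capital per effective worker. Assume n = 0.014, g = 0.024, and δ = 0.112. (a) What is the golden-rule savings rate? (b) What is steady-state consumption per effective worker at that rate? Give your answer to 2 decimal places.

n + g + δ = 0.014 + 0.024 + 0.112 = 0.15.
For Cobb-Douglas, s_gold equals capital's share: s_gold = 0.38.
Golden rule sets MPK = n+g+δ: 0.38·k^(0.38−1) = 0.15, so k_gold = (0.38/0.15)^(1/0.62) ≈ 4.4783.
y_gold = 4.4783^0.38 ≈ 1.7678; c_gold = (1−0.38)·y_gold ≈ 1.0960.

(a) s_gold = 0.38; (b) c_gold ≈ 1.10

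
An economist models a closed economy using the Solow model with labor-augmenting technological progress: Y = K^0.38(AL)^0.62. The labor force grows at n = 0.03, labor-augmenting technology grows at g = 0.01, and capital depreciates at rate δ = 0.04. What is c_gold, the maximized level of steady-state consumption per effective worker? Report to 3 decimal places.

c_gold ≈ 1.611

Break-even investment rate: n + g + δ = 0.03 + 0.01 + 0.04 = 0.08.
Setting f'(k) = n+g+δ gives 0.38·k^(0.38−1) = 0.08, hence k_gold = (0.38/0.08)^(1/0.62) ≈ 12.3436.
y_gold = 12.3436^0.38 ≈ 2.5986.
c_gold = y_gold − (n+g+δ)·k_gold = 2.5986 − 0.08·12.3436 ≈ 1.6112.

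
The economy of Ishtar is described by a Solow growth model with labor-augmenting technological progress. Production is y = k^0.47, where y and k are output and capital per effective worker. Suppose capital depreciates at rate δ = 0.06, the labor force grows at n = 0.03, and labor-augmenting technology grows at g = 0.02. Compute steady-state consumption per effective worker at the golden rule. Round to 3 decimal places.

Break-even investment rate: n + g + δ = 0.03 + 0.02 + 0.06 = 0.11.
At the golden rule the marginal product of capital equals n+g+δ: 0.47·k^(0.47−1) = 0.11. Solving, k_gold = (0.47/0.11)^(1/0.53) ≈ 15.4885.
y_gold = 15.4885^0.47 ≈ 3.6250.
c_gold = y_gold − (n+g+δ)·k_gold = 3.6250 − 0.11·15.4885 ≈ 1.9212.

c_gold ≈ 1.921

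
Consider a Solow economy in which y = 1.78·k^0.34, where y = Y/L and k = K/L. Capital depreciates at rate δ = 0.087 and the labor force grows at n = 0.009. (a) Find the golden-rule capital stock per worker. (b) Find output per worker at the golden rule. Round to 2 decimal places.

(a) k_gold ≈ 16.28; (b) y_gold ≈ 4.60

n + δ = 0.009 + 0.087 = 0.096.
Golden rule sets MPK = n+δ: 0.34·1.78·k^(0.34−1) = 0.096, so k_gold = (0.34·1.78/0.096)^(1/0.66) ≈ 16.2764.
y_gold = 1.78·16.2764^0.34 ≈ 4.5957.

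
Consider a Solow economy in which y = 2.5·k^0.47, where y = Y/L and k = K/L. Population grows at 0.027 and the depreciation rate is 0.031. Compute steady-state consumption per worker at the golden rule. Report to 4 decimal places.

c_gold ≈ 19.0945

The effective depreciation rate is n + δ = 0.027 + 0.031 = 0.058.
At the golden rule the marginal product of capital equals n+δ: 0.47·2.5·k^(0.47−1) = 0.058. Solving, k_gold = (0.47·2.5/0.058)^(1/0.53) ≈ 291.9454.
y_gold = 2.5·291.9454^0.47 ≈ 36.0273.
c_gold = y_gold − (n+δ)·k_gold = 36.0273 − 0.058·291.9454 ≈ 19.0945.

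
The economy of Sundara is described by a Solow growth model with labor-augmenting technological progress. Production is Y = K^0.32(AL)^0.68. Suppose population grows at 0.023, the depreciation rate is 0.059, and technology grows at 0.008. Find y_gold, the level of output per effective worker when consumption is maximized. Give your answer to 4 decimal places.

n + g + δ = 0.023 + 0.008 + 0.059 = 0.09.
Golden rule sets MPK = n+g+δ: 0.32·k^(0.32−1) = 0.09, so k_gold = (0.32/0.09)^(1/0.68) ≈ 6.4589.
Output: y_gold = k_gold^0.32 = 6.4589^0.32 ≈ 1.8166.

y_gold ≈ 1.8166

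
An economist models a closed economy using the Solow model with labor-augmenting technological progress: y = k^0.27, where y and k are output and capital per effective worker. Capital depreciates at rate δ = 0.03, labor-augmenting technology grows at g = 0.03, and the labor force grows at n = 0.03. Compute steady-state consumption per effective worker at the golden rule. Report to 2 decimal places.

c_gold ≈ 1.10

n + g + δ = 0.03 + 0.03 + 0.03 = 0.09.
At the golden rule the marginal product of capital equals n+g+δ: 0.27·k^(0.27−1) = 0.09. Solving, k_gold = (0.27/0.09)^(1/0.73) ≈ 4.5039.
y_gold = 4.5039^0.27 ≈ 1.5013.
c_gold = y_gold − (n+g+δ)·k_gold = 1.5013 − 0.09·4.5039 ≈ 1.0960.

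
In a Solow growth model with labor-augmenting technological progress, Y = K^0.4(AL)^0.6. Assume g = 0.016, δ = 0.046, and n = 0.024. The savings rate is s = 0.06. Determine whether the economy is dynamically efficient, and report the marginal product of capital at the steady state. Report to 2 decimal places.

Break-even investment rate: n + g + δ = 0.024 + 0.016 + 0.046 = 0.086.
Steady-state k*: s·k^0.4 = 0.086·k gives k* = (0.06/0.086)^(1/0.6) ≈ 0.5488.
MPK = 0.4·0.5488^(-0.6) ≈ 0.5733.
MPK > n+g+δ = 0.086, so the economy is dynamically efficient (under-saving).

dynamically efficient; MPK ≈ 0.57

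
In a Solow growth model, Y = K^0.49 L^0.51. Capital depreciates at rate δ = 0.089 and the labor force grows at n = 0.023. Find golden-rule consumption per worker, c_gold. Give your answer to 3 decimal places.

c_gold ≈ 2.106

Capital per worker breaks even when investment replaces (n + δ)·k; here n + δ = 0.112.
Maximizing c = f(k) − (n+δ)·k gives f'(k) = n+δ, i.e. 0.49·k^(0.49−1) = 0.112, so k_gold = (0.49/0.112)^(1/0.51) ≈ 18.0642.
y_gold = 18.0642^0.49 ≈ 4.1290.
c_gold = y_gold − (n+δ)·k_gold = 4.1290 − 0.112·18.0642 ≈ 2.1058.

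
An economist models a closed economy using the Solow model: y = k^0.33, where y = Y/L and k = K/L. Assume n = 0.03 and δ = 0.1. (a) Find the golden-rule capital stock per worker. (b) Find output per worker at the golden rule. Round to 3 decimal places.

(a) k_gold ≈ 4.016; (b) y_gold ≈ 1.582

Capital per worker breaks even when investment replaces (n + δ)·k; here n + δ = 0.13.
Maximizing c = f(k) − (n+δ)·k gives f'(k) = n+δ, i.e. 0.33·k^(0.33−1) = 0.13, so k_gold = (0.33/0.13)^(1/0.67) ≈ 4.0164.
y_gold = 4.0164^0.33 ≈ 1.5822.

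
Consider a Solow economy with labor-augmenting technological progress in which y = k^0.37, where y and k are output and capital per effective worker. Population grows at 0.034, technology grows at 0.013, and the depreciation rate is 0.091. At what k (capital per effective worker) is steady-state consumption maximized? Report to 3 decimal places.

k_gold ≈ 4.785

n + g + δ = 0.034 + 0.013 + 0.091 = 0.138.
Setting f'(k) = n+g+δ gives 0.37·k^(0.37−1) = 0.138, hence k_gold = (0.37/0.138)^(1/0.63) ≈ 4.7849.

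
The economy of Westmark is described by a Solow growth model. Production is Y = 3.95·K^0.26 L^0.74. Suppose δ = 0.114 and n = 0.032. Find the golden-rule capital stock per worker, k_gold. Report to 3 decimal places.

Break-even investment rate: n + δ = 0.032 + 0.114 = 0.146.
Golden rule sets MPK = n+δ: 0.26·3.95·k^(0.26−1) = 0.146, so k_gold = (0.26·3.95/0.146)^(1/0.74) ≈ 13.9601.

k_gold ≈ 13.960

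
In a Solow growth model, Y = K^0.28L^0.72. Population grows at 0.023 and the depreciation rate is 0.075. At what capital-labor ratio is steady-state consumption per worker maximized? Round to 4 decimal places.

Break-even investment rate: n + δ = 0.023 + 0.075 = 0.098.
Setting f'(k) = n+δ gives 0.28·k^(0.28−1) = 0.098, hence k_gold = (0.28/0.098)^(1/0.72) ≈ 4.2977.

k_gold ≈ 4.2977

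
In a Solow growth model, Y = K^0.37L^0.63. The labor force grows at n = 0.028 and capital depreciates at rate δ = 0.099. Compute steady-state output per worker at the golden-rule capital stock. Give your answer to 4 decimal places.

Capital per worker breaks even when investment replaces (n + δ)·k; here n + δ = 0.127.
Golden rule sets MPK = n+δ: 0.37·k^(0.37−1) = 0.127, so k_gold = (0.37/0.127)^(1/0.63) ≈ 5.4593.
Output: y_gold = k_gold^0.37 = 5.4593^0.37 ≈ 1.8739.

y_gold ≈ 1.8739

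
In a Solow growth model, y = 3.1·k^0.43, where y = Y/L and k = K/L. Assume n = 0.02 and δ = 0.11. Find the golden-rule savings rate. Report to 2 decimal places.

Capital per worker breaks even when investment replaces (n + δ)·k; here n + δ = 0.13.
At the golden rule MPK = n+δ, and in any Cobb-Douglas steady state s = (n+δ)·k/y = MPK·k/y = capital's share 0.43.

s_gold = 0.43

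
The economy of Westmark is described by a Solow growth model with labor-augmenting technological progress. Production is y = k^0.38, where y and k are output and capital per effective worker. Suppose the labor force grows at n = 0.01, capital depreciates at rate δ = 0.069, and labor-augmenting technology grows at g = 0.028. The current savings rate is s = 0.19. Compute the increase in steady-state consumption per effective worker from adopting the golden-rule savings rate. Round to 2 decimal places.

Break-even investment rate: n + g + δ = 0.01 + 0.028 + 0.069 = 0.107.
Current steady state (s = 0.19): k* = (0.19/0.107)^(1/0.62) ≈ 2.5247, y* = 2.5247^0.38 ≈ 1.4218, c* = (1−0.19)·1.4218 ≈ 1.1517.
At the golden rule the marginal product of capital equals n+g+δ: 0.38·k^(0.38−1) = 0.107. Solving, k_gold = (0.38/0.107)^(1/0.62) ≈ 7.7222.
y_gold = 7.7222^0.38 ≈ 2.1744, c_gold = y_gold − 0.107·k_gold ≈ 1.3481.
Gain: Δc = 1.3481 − 1.1517 ≈ 0.1965.

Δc ≈ 0.20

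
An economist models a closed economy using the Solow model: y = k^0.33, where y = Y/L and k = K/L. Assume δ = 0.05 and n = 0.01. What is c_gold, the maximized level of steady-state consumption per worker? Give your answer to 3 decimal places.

Break-even investment rate: n + δ = 0.01 + 0.05 = 0.06.
At the golden rule the marginal product of capital equals n+δ: 0.33·k^(0.33−1) = 0.06. Solving, k_gold = (0.33/0.06)^(1/0.67) ≈ 12.7356.
y_gold = 12.7356^0.33 ≈ 2.3156.
c_gold = y_gold − (n+δ)·k_gold = 2.3156 − 0.06·12.7356 ≈ 1.5514.

c_gold ≈ 1.551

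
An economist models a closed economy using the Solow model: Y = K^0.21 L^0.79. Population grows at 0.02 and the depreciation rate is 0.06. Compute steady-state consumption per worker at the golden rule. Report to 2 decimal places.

c_gold ≈ 1.02

Capital per worker breaks even when investment replaces (n + δ)·k; here n + δ = 0.08.
Golden rule sets MPK = n+δ: 0.21·k^(0.21−1) = 0.08, so k_gold = (0.21/0.08)^(1/0.79) ≈ 3.3927.
y_gold = 3.3927^0.21 ≈ 1.2925.
c_gold = y_gold − (n+δ)·k_gold = 1.2925 − 0.08·3.3927 ≈ 1.0210.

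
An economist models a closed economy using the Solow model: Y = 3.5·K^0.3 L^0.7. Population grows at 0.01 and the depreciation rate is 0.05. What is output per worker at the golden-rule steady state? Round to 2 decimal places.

y_gold ≈ 11.93

Break-even investment rate: n + δ = 0.01 + 0.05 = 0.06.
Maximizing c = f(k) − (n+δ)·k gives f'(k) = n+δ, i.e. 0.3·3.5·k^(0.3−1) = 0.06, so k_gold = (0.3·3.5/0.06)^(1/0.7) ≈ 59.6717.
Output: y_gold = 3.5·k_gold^0.3 = 3.5·59.6717^0.3 ≈ 11.9343.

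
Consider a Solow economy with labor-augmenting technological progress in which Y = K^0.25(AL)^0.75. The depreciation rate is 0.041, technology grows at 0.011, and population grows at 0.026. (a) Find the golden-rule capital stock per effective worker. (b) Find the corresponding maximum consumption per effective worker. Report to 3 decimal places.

Capital per effective worker breaks even when investment replaces (n + g + δ)·k; here n + g + δ = 0.078.
Setting f'(k) = n+g+δ gives 0.25·k^(0.25−1) = 0.078, hence k_gold = (0.25/0.078)^(1/0.75) ≈ 4.7256.
y_gold = 4.7256^0.25 ≈ 1.4744; c_gold = y_gold − 0.078·k_gold ≈ 1.1058.

(a) k_gold ≈ 4.726; (b) c_gold ≈ 1.106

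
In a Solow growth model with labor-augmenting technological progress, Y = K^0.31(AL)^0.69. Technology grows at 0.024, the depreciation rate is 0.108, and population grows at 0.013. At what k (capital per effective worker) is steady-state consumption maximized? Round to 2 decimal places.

k_gold ≈ 3.01

Capital per effective worker breaks even when investment replaces (n + g + δ)·k; here n + g + δ = 0.145.
Setting f'(k) = n+g+δ gives 0.31·k^(0.31−1) = 0.145, hence k_gold = (0.31/0.145)^(1/0.69) ≈ 3.0078.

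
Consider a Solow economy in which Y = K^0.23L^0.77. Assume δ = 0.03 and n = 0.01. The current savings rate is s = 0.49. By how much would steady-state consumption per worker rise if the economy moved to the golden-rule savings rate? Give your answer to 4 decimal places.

Δc ≈ 0.2204

n + δ = 0.01 + 0.03 = 0.04.
Current steady state (s = 0.49): k* = (0.49/0.04)^(1/0.77) ≈ 25.8919, y* = 25.8919^0.23 ≈ 2.1136, c* = (1−0.49)·2.1136 ≈ 1.0779.
At the golden rule the marginal product of capital equals n+δ: 0.23·k^(0.23−1) = 0.04. Solving, k_gold = (0.23/0.04)^(1/0.77) ≈ 9.6958.
y_gold = 9.6958^0.23 ≈ 1.6862, c_gold = y_gold − 0.04·k_gold ≈ 1.2984.
Gain: Δc = 1.2984 − 1.0779 ≈ 0.2204.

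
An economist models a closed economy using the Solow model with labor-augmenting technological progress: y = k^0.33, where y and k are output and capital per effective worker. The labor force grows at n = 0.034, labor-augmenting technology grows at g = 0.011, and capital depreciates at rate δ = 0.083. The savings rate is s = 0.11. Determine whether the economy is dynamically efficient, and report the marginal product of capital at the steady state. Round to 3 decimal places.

dynamically efficient; MPK ≈ 0.384

Capital per effective worker breaks even when investment replaces (n + g + δ)·k; here n + g + δ = 0.128.
Steady-state k*: s·k^0.33 = 0.128·k gives k* = (0.11/0.128)^(1/0.67) ≈ 0.7976.
MPK = 0.33·0.7976^(-0.67) ≈ 0.3840.
MPK > n+g+δ = 0.128, so the economy is dynamically efficient (under-saving).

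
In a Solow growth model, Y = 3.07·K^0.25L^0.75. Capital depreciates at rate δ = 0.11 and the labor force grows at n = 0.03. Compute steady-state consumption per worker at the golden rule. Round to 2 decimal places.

c_gold ≈ 4.06

Capital per worker breaks even when investment replaces (n + δ)·k; here n + δ = 0.14.
Setting f'(k) = n+δ gives 0.25·3.07·k^(0.25−1) = 0.14, hence k_gold = (0.25·3.07/0.14)^(1/0.75) ≈ 9.6665.
y_gold = 3.07·9.6665^0.25 ≈ 5.4132.
c_gold = y_gold − (n+δ)·k_gold = 5.4132 − 0.14·9.6665 ≈ 4.0599.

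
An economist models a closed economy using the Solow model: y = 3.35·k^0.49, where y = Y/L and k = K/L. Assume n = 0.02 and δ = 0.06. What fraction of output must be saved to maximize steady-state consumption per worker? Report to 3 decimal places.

Capital per worker breaks even when investment replaces (n + δ)·k; here n + δ = 0.08.
At the golden rule MPK = n+δ, and in any Cobb-Douglas steady state s = (n+δ)·k/y = MPK·k/y = capital's share 0.49.

s_gold = 0.490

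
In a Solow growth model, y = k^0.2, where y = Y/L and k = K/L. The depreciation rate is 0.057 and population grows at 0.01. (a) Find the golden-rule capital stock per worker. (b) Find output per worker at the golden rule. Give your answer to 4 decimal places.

(a) k_gold ≈ 3.9237; (b) y_gold ≈ 1.3144

Capital per worker breaks even when investment replaces (n + δ)·k; here n + δ = 0.067.
Maximizing c = f(k) − (n+δ)·k gives f'(k) = n+δ, i.e. 0.2·k^(0.2−1) = 0.067, so k_gold = (0.2/0.067)^(1/0.8) ≈ 3.9237.
y_gold = 3.9237^0.2 ≈ 1.3144.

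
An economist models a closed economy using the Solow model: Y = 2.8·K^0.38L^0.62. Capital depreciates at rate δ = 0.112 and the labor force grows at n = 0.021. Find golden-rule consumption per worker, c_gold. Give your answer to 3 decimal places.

Capital per worker breaks even when investment replaces (n + δ)·k; here n + δ = 0.133.
At the golden rule the marginal product of capital equals n+δ: 0.38·2.8·k^(0.38−1) = 0.133. Solving, k_gold = (0.38·2.8/0.133)^(1/0.62) ≈ 28.6152.
y_gold = 2.8·28.6152^0.38 ≈ 10.0153.
c_gold = y_gold − (n+δ)·k_gold = 10.0153 − 0.133·28.6152 ≈ 6.2095.

c_gold ≈ 6.209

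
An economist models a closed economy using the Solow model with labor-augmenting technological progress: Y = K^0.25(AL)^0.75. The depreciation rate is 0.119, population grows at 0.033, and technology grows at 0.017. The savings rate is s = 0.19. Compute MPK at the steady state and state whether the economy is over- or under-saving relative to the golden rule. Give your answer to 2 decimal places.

Capital per effective worker breaks even when investment replaces (n + g + δ)·k; here n + g + δ = 0.169.
Steady-state k*: s·k^0.25 = 0.169·k gives k* = (0.19/0.169)^(1/0.75) ≈ 1.1690.
MPK = 0.25·1.1690^(-0.75) ≈ 0.2224.
MPK > n+g+δ = 0.169, so the economy is dynamically efficient (under-saving).

under-saving; MPK ≈ 0.22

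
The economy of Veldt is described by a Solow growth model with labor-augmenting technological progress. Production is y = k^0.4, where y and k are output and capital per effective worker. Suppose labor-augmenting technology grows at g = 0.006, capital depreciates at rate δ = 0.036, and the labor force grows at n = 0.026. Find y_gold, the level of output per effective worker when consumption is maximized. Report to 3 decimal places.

Break-even investment rate: n + g + δ = 0.026 + 0.006 + 0.036 = 0.068.
Maximizing c = f(k) − (n+g+δ)·k gives f'(k) = n+g+δ, i.e. 0.4·k^(0.4−1) = 0.068, so k_gold = (0.4/0.068)^(1/0.6) ≈ 19.1684.
Output: y_gold = k_gold^0.4 = 19.1684^0.4 ≈ 3.2586.

y_gold ≈ 3.259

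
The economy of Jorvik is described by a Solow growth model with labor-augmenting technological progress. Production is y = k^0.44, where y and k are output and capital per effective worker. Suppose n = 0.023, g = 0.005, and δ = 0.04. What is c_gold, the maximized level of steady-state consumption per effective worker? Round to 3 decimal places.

Capital per effective worker breaks even when investment replaces (n + g + δ)·k; here n + g + δ = 0.068.
Setting f'(k) = n+g+δ gives 0.44·k^(0.44−1) = 0.068, hence k_gold = (0.44/0.068)^(1/0.56) ≈ 28.0617.
y_gold = 28.0617^0.44 ≈ 4.3368.
c_gold = y_gold − (n+g+δ)·k_gold = 4.3368 − 0.068·28.0617 ≈ 2.4286.

c_gold ≈ 2.429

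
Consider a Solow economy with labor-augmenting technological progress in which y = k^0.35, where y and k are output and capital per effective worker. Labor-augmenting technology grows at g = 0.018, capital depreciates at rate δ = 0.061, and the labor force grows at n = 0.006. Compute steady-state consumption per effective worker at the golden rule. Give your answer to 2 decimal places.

c_gold ≈ 1.39

Break-even investment rate: n + g + δ = 0.006 + 0.018 + 0.061 = 0.085.
Golden rule sets MPK = n+g+δ: 0.35·k^(0.35−1) = 0.085, so k_gold = (0.35/0.085)^(1/0.65) ≈ 8.8230.
y_gold = 8.8230^0.35 ≈ 2.1427.
c_gold = y_gold − (n+g+δ)·k_gold = 2.1427 − 0.085·8.8230 ≈ 1.3928.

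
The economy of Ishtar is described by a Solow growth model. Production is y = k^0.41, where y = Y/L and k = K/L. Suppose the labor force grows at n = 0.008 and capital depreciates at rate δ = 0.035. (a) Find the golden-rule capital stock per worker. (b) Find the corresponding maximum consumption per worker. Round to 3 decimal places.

The effective depreciation rate is n + δ = 0.008 + 0.035 = 0.043.
Golden rule sets MPK = n+δ: 0.41·k^(0.41−1) = 0.043, so k_gold = (0.41/0.043)^(1/0.59) ≈ 45.6937.
y_gold = 45.6937^0.41 ≈ 4.7923; c_gold = y_gold − 0.043·k_gold ≈ 2.8274.

(a) k_gold ≈ 45.694; (b) c_gold ≈ 2.827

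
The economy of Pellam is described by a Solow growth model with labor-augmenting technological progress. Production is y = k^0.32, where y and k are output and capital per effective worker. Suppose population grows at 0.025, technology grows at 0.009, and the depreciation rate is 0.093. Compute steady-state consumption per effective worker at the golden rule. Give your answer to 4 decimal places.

c_gold ≈ 1.0505

n + g + δ = 0.025 + 0.009 + 0.093 = 0.127.
Golden rule sets MPK = n+g+δ: 0.32·k^(0.32−1) = 0.127, so k_gold = (0.32/0.127)^(1/0.68) ≈ 3.8924.
y_gold = 3.8924^0.32 ≈ 1.5448.
c_gold = y_gold − (n+g+δ)·k_gold = 1.5448 − 0.127·3.8924 ≈ 1.0505.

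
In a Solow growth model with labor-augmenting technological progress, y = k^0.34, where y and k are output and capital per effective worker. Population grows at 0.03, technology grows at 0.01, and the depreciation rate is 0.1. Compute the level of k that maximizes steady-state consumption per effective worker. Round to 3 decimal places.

Break-even investment rate: n + g + δ = 0.03 + 0.01 + 0.1 = 0.14.
Setting f'(k) = n+g+δ gives 0.34·k^(0.34−1) = 0.14, hence k_gold = (0.34/0.14)^(1/0.66) ≈ 3.8359.

k_gold ≈ 3.836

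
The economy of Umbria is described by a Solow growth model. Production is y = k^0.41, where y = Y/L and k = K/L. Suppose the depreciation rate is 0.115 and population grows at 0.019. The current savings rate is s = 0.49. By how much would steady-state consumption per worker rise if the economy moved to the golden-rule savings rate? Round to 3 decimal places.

Δc ≈ 0.028

Break-even investment rate: n + δ = 0.019 + 0.115 = 0.134.
Current steady state (s = 0.49): k* = (0.49/0.134)^(1/0.59) ≈ 9.0031, y* = 9.0031^0.41 ≈ 2.4621, c* = (1−0.49)·2.4621 ≈ 1.2557.
Golden rule sets MPK = n+δ: 0.41·k^(0.41−1) = 0.134, so k_gold = (0.41/0.134)^(1/0.59) ≈ 6.6556.
y_gold = 6.6556^0.41 ≈ 2.1752, c_gold = y_gold − 0.134·k_gold ≈ 1.2834.
Gain: Δc = 1.2834 − 1.2557 ≈ 0.0277.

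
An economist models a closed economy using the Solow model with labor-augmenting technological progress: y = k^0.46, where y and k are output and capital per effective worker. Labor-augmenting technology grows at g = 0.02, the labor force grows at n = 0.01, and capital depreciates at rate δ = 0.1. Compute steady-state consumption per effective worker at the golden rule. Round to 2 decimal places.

c_gold ≈ 1.58

The effective depreciation rate is n + g + δ = 0.01 + 0.02 + 0.1 = 0.13.
Maximizing c = f(k) − (n+g+δ)·k gives f'(k) = n+g+δ, i.e. 0.46·k^(0.46−1) = 0.13, so k_gold = (0.46/0.13)^(1/0.54) ≈ 10.3830.
y_gold = 10.3830^0.46 ≈ 2.9343.
c_gold = y_gold − (n+g+δ)·k_gold = 2.9343 − 0.13·10.3830 ≈ 1.5845.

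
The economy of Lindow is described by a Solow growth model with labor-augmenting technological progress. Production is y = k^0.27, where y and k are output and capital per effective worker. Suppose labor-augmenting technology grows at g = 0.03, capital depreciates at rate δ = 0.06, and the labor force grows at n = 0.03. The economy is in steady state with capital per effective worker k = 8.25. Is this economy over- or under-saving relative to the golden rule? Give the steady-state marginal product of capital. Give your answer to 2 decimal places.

n + g + δ = 0.03 + 0.03 + 0.06 = 0.12.
MPK = 0.27·k^(0.27−1) = 0.27·8.25^(-0.73) ≈ 0.0579.
MPK < 0.12, so the economy is dynamically inefficient (over-saving).

over-saving; MPK ≈ 0.06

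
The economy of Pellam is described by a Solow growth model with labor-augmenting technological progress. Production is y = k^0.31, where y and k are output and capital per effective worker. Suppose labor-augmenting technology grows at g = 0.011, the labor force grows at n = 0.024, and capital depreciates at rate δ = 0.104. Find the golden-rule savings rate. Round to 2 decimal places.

n + g + δ = 0.024 + 0.011 + 0.104 = 0.139.
At the golden rule MPK = n+g+δ, and in any Cobb-Douglas steady state s = (n+g+δ)·k/y = MPK·k/y = capital's share 0.31.

s_gold = 0.31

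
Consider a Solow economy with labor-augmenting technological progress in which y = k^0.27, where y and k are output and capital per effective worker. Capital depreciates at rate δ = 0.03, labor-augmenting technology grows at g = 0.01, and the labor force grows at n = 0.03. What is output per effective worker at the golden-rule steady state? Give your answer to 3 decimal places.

y_gold ≈ 1.648

Capital per effective worker breaks even when investment replaces (n + g + δ)·k; here n + g + δ = 0.07.
Golden rule sets MPK = n+g+δ: 0.27·k^(0.27−1) = 0.07, so k_gold = (0.27/0.07)^(1/0.73) ≈ 6.3548.
Output: y_gold = k_gold^0.27 = 6.3548^0.27 ≈ 1.6475.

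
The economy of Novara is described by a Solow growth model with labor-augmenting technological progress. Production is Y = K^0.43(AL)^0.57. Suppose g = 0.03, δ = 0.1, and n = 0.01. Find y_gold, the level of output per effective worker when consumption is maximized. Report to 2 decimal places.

n + g + δ = 0.01 + 0.03 + 0.1 = 0.14.
Maximizing c = f(k) − (n+g+δ)·k gives f'(k) = n+g+δ, i.e. 0.43·k^(0.43−1) = 0.14, so k_gold = (0.43/0.14)^(1/0.57) ≈ 7.1612.
Output: y_gold = k_gold^0.43 = 7.1612^0.43 ≈ 2.3315.

y_gold ≈ 2.33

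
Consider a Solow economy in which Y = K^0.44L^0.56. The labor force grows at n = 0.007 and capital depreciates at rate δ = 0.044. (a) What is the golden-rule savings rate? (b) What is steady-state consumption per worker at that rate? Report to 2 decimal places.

(a) s_gold = 0.44; (b) c_gold ≈ 3.04

Break-even investment rate: n + δ = 0.007 + 0.044 = 0.051.
For Cobb-Douglas, s_gold equals capital's share: s_gold = 0.44.
At the golden rule the marginal product of capital equals n+δ: 0.44·k^(0.44−1) = 0.051. Solving, k_gold = (0.44/0.051)^(1/0.56) ≈ 46.9050.
y_gold = 46.9050^0.44 ≈ 5.4367; c_gold = (1−0.44)·y_gold ≈ 3.0446.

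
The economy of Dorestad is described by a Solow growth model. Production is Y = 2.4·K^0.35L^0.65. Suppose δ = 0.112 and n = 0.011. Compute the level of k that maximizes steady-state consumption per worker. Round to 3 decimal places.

Capital per worker breaks even when investment replaces (n + δ)·k; here n + δ = 0.123.
Setting f'(k) = n+δ gives 0.35·2.4·k^(0.35−1) = 0.123, hence k_gold = (0.35·2.4/0.123)^(1/0.65) ≈ 19.2155.

k_gold ≈ 19.216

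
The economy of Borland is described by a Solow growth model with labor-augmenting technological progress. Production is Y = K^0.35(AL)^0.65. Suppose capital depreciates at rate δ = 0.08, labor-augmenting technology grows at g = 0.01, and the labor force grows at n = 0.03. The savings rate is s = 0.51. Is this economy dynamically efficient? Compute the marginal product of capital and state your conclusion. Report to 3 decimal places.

dynamically inefficient; MPK ≈ 0.082

Capital per effective worker breaks even when investment replaces (n + g + δ)·k; here n + g + δ = 0.12.
Steady-state k*: s·k^0.35 = 0.12·k gives k* = (0.51/0.12)^(1/0.65) ≈ 9.2630.
MPK = 0.35·9.2630^(-0.65) ≈ 0.0824.
MPK < n+g+δ = 0.12, so the economy is dynamically inefficient (over-saving).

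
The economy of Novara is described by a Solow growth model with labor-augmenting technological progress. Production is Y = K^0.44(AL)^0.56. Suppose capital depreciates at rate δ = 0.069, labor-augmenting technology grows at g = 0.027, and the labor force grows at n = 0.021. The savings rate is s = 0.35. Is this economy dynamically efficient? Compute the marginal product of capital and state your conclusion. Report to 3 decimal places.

Capital per effective worker breaks even when investment replaces (n + g + δ)·k; here n + g + δ = 0.117.
Steady-state k*: s·k^0.44 = 0.117·k gives k* = (0.35/0.117)^(1/0.56) ≈ 7.0760.
MPK = 0.44·7.0760^(-0.56) ≈ 0.1471.
MPK > n+g+δ = 0.117, so the economy is dynamically efficient (under-saving).

dynamically efficient; MPK ≈ 0.147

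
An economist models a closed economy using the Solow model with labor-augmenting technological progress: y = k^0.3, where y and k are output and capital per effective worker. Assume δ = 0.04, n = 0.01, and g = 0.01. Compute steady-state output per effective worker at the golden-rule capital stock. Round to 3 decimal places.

y_gold ≈ 1.993

The effective depreciation rate is n + g + δ = 0.01 + 0.01 + 0.04 = 0.06.
At the golden rule the marginal product of capital equals n+g+δ: 0.3·k^(0.3−1) = 0.06. Solving, k_gold = (0.3/0.06)^(1/0.7) ≈ 9.9662.
Output: y_gold = k_gold^0.3 = 9.9662^0.3 ≈ 1.9932.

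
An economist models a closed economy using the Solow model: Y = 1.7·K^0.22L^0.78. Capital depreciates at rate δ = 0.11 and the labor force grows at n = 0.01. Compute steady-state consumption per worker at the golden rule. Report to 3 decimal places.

c_gold ≈ 1.827

n + δ = 0.01 + 0.11 = 0.12.
Setting f'(k) = n+δ gives 0.22·1.7·k^(0.22−1) = 0.12, hence k_gold = (0.22·1.7/0.12)^(1/0.78) ≈ 4.2947.
y_gold = 1.7·4.2947^0.22 ≈ 2.3426.
c_gold = y_gold − (n+δ)·k_gold = 2.3426 − 0.12·4.2947 ≈ 1.8272.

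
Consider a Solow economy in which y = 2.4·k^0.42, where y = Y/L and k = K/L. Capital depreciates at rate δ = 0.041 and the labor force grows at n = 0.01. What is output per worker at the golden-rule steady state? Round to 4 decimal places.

y_gold ≈ 20.8264

Break-even investment rate: n + δ = 0.01 + 0.041 = 0.051.
Maximizing c = f(k) − (n+δ)·k gives f'(k) = n+δ, i.e. 0.42·2.4·k^(0.42−1) = 0.051, so k_gold = (0.42·2.4/0.051)^(1/0.58) ≈ 171.5117.
Output: y_gold = 2.4·k_gold^0.42 = 2.4·171.5117^0.42 ≈ 20.8264.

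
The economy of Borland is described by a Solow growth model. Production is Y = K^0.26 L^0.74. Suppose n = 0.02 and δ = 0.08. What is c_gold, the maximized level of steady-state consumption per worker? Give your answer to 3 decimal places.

n + δ = 0.02 + 0.08 = 0.1.
Setting f'(k) = n+δ gives 0.26·k^(0.26−1) = 0.1, hence k_gold = (0.26/0.1)^(1/0.74) ≈ 3.6373.
y_gold = 3.6373^0.26 ≈ 1.3989.
c_gold = y_gold − (n+δ)·k_gold = 1.3989 − 0.1·3.6373 ≈ 1.0352.

c_gold ≈ 1.035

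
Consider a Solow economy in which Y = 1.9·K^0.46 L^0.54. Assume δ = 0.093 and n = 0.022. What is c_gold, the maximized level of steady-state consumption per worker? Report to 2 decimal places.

c_gold ≈ 5.77

n + δ = 0.022 + 0.093 = 0.115.
Maximizing c = f(k) − (n+δ)·k gives f'(k) = n+δ, i.e. 0.46·1.9·k^(0.46−1) = 0.115, so k_gold = (0.46·1.9/0.115)^(1/0.54) ≈ 42.7697.
y_gold = 1.9·42.7697^0.46 ≈ 10.6924.
c_gold = y_gold − (n+δ)·k_gold = 10.6924 − 0.115·42.7697 ≈ 5.7739.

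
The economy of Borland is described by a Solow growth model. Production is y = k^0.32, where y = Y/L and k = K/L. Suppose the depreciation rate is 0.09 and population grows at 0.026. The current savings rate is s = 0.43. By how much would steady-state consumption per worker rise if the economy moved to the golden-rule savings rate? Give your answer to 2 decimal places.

The effective depreciation rate is n + δ = 0.026 + 0.09 = 0.116.
Current steady state (s = 0.43): k* = (0.43/0.116)^(1/0.68) ≈ 6.8672, y* = 6.8672^0.32 ≈ 1.8525, c* = (1−0.43)·1.8525 ≈ 1.0560.
At the golden rule the marginal product of capital equals n+δ: 0.32·k^(0.32−1) = 0.116. Solving, k_gold = (0.32/0.116)^(1/0.68) ≈ 4.4471.
y_gold = 4.4471^0.32 ≈ 1.6121, c_gold = y_gold − 0.116·k_gold ≈ 1.0962.
Gain: Δc = 1.0962 − 1.0560 ≈ 0.0403.

Δc ≈ 0.04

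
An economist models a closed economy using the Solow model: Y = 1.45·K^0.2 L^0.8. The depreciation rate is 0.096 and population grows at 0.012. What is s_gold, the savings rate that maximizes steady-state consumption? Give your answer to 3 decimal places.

s_gold = 0.200

Break-even investment rate: n + δ = 0.012 + 0.096 = 0.108.
At the golden rule MPK = n+δ, and in any Cobb-Douglas steady state s = (n+δ)·k/y = MPK·k/y = capital's share 0.2.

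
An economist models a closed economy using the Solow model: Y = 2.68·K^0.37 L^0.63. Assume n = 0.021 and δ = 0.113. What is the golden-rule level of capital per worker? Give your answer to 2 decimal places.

The effective depreciation rate is n + δ = 0.021 + 0.113 = 0.134.
Setting f'(k) = n+δ gives 0.37·2.68·k^(0.37−1) = 0.134, hence k_gold = (0.37·2.68/0.134)^(1/0.63) ≈ 23.9736.

k_gold ≈ 23.97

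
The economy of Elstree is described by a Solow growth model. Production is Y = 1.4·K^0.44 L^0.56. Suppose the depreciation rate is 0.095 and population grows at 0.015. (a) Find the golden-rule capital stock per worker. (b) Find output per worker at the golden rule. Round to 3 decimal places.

(a) k_gold ≈ 21.680; (b) y_gold ≈ 5.420

Capital per worker breaks even when investment replaces (n + δ)·k; here n + δ = 0.11.
Setting f'(k) = n+δ gives 0.44·1.4·k^(0.44−1) = 0.11, hence k_gold = (0.44·1.4/0.11)^(1/0.56) ≈ 21.6795.
y_gold = 1.4·21.6795^0.44 ≈ 5.4199.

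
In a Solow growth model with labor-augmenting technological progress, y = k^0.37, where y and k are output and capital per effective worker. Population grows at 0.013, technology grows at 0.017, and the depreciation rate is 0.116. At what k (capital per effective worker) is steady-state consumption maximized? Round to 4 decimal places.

Break-even investment rate: n + g + δ = 0.013 + 0.017 + 0.116 = 0.146.
Maximizing c = f(k) − (n+g+δ)·k gives f'(k) = n+g+δ, i.e. 0.37·k^(0.37−1) = 0.146, so k_gold = (0.37/0.146)^(1/0.63) ≈ 4.3755.

k_gold ≈ 4.3755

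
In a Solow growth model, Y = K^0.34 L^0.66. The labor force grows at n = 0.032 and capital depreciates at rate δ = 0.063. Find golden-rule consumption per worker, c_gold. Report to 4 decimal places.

c_gold ≈ 1.2730

Capital per worker breaks even when investment replaces (n + δ)·k; here n + δ = 0.095.
Maximizing c = f(k) − (n+δ)·k gives f'(k) = n+δ, i.e. 0.34·k^(0.34−1) = 0.095, so k_gold = (0.34/0.095)^(1/0.66) ≈ 6.9028.
y_gold = 6.9028^0.34 ≈ 1.9287.
c_gold = y_gold − (n+δ)·k_gold = 1.9287 − 0.095·6.9028 ≈ 1.2730.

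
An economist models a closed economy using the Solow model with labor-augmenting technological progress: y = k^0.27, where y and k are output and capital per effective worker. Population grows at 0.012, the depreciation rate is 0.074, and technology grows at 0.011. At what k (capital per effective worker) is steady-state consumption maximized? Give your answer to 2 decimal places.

Break-even investment rate: n + g + δ = 0.012 + 0.011 + 0.074 = 0.097.
Maximizing c = f(k) − (n+g+δ)·k gives f'(k) = n+g+δ, i.e. 0.27·k^(0.27−1) = 0.097, so k_gold = (0.27/0.097)^(1/0.73) ≈ 4.0647.

k_gold ≈ 4.06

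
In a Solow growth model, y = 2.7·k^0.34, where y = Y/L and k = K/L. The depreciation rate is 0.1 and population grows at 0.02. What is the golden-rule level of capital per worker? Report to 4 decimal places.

n + δ = 0.02 + 0.1 = 0.12.
Setting f'(k) = n+δ gives 0.34·2.7·k^(0.34−1) = 0.12, hence k_gold = (0.34·2.7/0.12)^(1/0.66) ≈ 21.8213.

k_gold ≈ 21.8213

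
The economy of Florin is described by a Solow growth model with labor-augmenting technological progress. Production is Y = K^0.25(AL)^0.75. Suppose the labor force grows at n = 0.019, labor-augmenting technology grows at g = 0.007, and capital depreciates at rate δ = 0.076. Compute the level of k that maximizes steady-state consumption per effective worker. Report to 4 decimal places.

k_gold ≈ 3.3046

The effective depreciation rate is n + g + δ = 0.019 + 0.007 + 0.076 = 0.102.
Setting f'(k) = n+g+δ gives 0.25·k^(0.25−1) = 0.102, hence k_gold = (0.25/0.102)^(1/0.75) ≈ 3.3046.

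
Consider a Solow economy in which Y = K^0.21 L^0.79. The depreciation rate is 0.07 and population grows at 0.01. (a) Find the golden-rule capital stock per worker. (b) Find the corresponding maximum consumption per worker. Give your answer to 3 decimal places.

(a) k_gold ≈ 3.393; (b) c_gold ≈ 1.021

n + δ = 0.01 + 0.07 = 0.08.
Setting f'(k) = n+δ gives 0.21·k^(0.21−1) = 0.08, hence k_gold = (0.21/0.08)^(1/0.79) ≈ 3.3927.
y_gold = 3.3927^0.21 ≈ 1.2925; c_gold = y_gold − 0.08·k_gold ≈ 1.0210.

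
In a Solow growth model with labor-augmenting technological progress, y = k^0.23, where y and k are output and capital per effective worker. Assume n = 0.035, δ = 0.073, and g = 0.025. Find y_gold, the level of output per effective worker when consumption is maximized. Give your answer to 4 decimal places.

y_gold ≈ 1.1778

The effective depreciation rate is n + g + δ = 0.035 + 0.025 + 0.073 = 0.133.
Maximizing c = f(k) − (n+g+δ)·k gives f'(k) = n+g+δ, i.e. 0.23·k^(0.23−1) = 0.133, so k_gold = (0.23/0.133)^(1/0.77) ≈ 2.0367.
Output: y_gold = k_gold^0.23 = 2.0367^0.23 ≈ 1.1778.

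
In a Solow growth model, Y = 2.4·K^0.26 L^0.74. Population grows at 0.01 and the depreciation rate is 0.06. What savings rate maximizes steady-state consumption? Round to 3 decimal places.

Break-even investment rate: n + δ = 0.01 + 0.06 = 0.07.
At the golden rule MPK = n+δ, and in any Cobb-Douglas steady state s = (n+δ)·k/y = MPK·k/y = capital's share 0.26.

s_gold = 0.260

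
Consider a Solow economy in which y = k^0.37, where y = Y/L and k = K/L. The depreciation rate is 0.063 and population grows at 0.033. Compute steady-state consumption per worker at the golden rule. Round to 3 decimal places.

Break-even investment rate: n + δ = 0.033 + 0.063 = 0.096.
Maximizing c = f(k) − (n+δ)·k gives f'(k) = n+δ, i.e. 0.37·k^(0.37−1) = 0.096, so k_gold = (0.37/0.096)^(1/0.63) ≈ 8.5123.
y_gold = 8.5123^0.37 ≈ 2.2086.
c_gold = y_gold − (n+δ)·k_gold = 2.2086 − 0.096·8.5123 ≈ 1.3914.

c_gold ≈ 1.391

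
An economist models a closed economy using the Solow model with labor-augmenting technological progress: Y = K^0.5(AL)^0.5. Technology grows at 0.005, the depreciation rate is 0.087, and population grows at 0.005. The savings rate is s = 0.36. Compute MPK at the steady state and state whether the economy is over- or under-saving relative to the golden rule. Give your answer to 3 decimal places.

Break-even investment rate: n + g + δ = 0.005 + 0.005 + 0.087 = 0.097.
Steady-state k*: s·k^0.5 = 0.097·k gives k* = (0.36/0.097)^(1/0.5) ≈ 13.7740.
MPK = 0.5·13.7740^(-0.5) ≈ 0.1347.
MPK > n+g+δ = 0.097, so the economy is dynamically efficient (under-saving).

under-saving; MPK ≈ 0.135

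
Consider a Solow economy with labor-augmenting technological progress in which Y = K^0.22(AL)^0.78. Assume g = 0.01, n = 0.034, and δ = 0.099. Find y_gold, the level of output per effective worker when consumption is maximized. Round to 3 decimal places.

n + g + δ = 0.034 + 0.01 + 0.099 = 0.143.
At the golden rule the marginal product of capital equals n+g+δ: 0.22·k^(0.22−1) = 0.143. Solving, k_gold = (0.22/0.143)^(1/0.78) ≈ 1.7372.
Output: y_gold = k_gold^0.22 = 1.7372^0.22 ≈ 1.1292.

y_gold ≈ 1.129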